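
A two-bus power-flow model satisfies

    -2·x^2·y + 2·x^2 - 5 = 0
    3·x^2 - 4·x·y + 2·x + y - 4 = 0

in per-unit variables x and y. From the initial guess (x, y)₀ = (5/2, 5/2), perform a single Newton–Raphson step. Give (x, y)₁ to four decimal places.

(1.6938, 1.5674)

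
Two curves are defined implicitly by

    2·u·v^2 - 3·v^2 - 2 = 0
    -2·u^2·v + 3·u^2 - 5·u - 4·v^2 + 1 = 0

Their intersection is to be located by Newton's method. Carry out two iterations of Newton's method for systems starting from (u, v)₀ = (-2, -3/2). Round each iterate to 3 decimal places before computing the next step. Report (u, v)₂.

At (-2, -3/2): F = (-17.750, 26.000).
Jacobian J = [[2·v^2, 4·u·v - 6·v], [-4·u·v + 6·u - 5, -2·u^2 - 8·v]].
At the point, J = [[4.500, 21.000], [-29.000, 4.000]] (det J = 627.000).
Solving J·Δ = −F gives Δ = (0.984, 0.634).
Then the next iterate is (u, v)₁ = (-1.016, -0.866).
Round to (-1.016, -0.866) and repeat: F = (-5.77378, 7.96481), J = [[1.49991, 8.71542], [-14.61542, 4.86349]].
Δ = (0.724, 0.538), so (u, v)₂ = (-0.292, -0.328).

(-0.292, -0.328)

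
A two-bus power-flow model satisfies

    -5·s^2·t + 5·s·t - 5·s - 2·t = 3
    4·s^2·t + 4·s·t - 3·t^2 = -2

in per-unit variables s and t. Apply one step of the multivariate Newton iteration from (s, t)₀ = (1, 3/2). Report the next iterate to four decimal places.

(0.4742, -0.7139)

At (1, 3/2): F = (-11.0000, 7.2500).
Jacobian J = [[-10·s·t + 5·t - 5, -5·s^2 + 5·s - 2], [8·s·t + 4·t, 4·s^2 + 4·s - 6·t]].
At the point, J = [[-12.5000, -2.0000], [18.0000, -1.0000]] (det J = 48.5000).
Solving J·Δ = −F gives Δ = (-0.5258, -2.2139).
Then the next iterate is (s, t)₁ = (0.4742, -0.7139).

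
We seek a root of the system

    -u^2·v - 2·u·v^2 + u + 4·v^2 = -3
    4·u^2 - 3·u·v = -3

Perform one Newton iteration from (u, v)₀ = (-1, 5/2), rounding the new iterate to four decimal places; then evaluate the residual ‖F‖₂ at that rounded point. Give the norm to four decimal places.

12.2158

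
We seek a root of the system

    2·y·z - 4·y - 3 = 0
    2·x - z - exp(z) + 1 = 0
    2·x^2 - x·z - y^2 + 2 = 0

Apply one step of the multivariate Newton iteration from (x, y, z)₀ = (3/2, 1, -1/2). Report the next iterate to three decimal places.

At (3/2, 1, -1/2): F = (-8.000, 3.89347, 6.250).
Jacobian J = [[0, 2·z - 4, 2·y], [2, 0, -exp(z) - 1], [4·x - z, -2·y, -x]].
At the point, J = [[0.000, -5.000, 2.000], [2.000, 0.000, -1.60653], [6.500, -2.000, -1.500]] (det J = 29.21225).
Solving J·Δ = −F gives Δ = (-1.066, -1.161, 1.097).
Then the next iterate is (x, y, z)₁ = (0.434, -0.161, 0.597).

(0.434, -0.161, 0.597)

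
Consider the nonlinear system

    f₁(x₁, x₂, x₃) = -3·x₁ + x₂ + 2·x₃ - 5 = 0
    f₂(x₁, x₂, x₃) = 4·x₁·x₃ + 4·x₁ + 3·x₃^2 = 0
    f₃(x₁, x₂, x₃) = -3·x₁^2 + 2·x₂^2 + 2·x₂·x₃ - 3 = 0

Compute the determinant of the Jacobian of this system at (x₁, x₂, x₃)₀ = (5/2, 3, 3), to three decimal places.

J = [[-3, 1, 2], [4·x₃ + 4, 0, 4·x₁ + 6·x₃], [-6·x₁, 4·x₂ + 2·x₃, 2·x₂]].
At the point, J = [[-3.000, 1.000, 2.000], [16.000, 0.000, 28.000], [-15.000, 18.000, 6.000]].
det J = 1572.000.

1572.000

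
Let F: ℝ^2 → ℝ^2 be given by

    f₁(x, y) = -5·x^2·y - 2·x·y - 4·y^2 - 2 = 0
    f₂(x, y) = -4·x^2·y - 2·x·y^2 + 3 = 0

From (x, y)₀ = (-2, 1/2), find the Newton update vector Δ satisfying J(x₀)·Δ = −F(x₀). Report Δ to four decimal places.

(-1.2381, -1.1071)

At (-2, 1/2): F = (-11.0000, -4.0000).
Jacobian J = [[-10·x·y - 2·y, -5·x^2 - 2·x - 8·y], [-8·x·y - 2·y^2, -4·x^2 - 4·x·y]].
At the point, J = [[9.0000, -20.0000], [7.5000, -12.0000]] (det J = 42.0000).
Solving J·Δ = −F gives Δ = (-1.2381, -1.1071).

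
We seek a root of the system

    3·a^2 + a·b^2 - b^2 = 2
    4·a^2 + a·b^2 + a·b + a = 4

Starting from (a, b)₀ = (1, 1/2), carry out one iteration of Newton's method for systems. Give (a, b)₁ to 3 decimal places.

(0.840, 0.405)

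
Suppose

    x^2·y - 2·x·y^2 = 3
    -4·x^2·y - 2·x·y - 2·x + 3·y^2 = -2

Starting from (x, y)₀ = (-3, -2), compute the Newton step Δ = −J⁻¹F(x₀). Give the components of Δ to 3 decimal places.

(1.252, 0.534)

At (-3, -2): F = (3.000, 80.000).
Jacobian J = [[2·x·y - 2·y^2, x^2 - 4·x·y], [-8·x·y - 2·y - 2, -4·x^2 - 2·x + 6·y]].
At the point, J = [[4.000, -15.000], [-46.000, -42.000]] (det J = -858.000).
Solving J·Δ = −F gives Δ = (1.252, 0.534).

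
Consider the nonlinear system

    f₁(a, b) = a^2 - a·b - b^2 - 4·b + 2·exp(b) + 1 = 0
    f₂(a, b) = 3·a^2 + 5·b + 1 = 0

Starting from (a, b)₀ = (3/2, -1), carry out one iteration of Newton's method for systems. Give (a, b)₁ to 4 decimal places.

(0.3852, 0.4567)

At (3/2, -1): F = (8.485759, 2.7500).
Jacobian J = [[2·a - b, -a - 2·b + 2·exp(b) - 4], [6·a, 5]].
At the point, J = [[4.0000, -2.764241], [9.0000, 5.0000]] (det J = 44.878170).
Solving J·Δ = −F gives Δ = (-1.1148, 1.4567).
Then the next iterate is (a, b)₁ = (0.3852, 0.4567).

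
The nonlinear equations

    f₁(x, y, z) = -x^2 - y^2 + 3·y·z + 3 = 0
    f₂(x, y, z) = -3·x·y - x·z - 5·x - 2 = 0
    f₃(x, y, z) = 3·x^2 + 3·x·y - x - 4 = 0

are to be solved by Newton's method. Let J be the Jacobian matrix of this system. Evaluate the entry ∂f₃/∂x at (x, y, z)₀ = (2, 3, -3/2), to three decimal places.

20.000

∂f₃/∂x = 6·x + 3·y - 1.
At (2, 3, -3/2) this is 20.000.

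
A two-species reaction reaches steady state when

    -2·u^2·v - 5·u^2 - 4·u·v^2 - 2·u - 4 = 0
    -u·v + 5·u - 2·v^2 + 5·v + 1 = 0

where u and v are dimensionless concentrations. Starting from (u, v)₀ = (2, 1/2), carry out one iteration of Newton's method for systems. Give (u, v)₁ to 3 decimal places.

(-1.511, 4.300)

At (2, 1/2): F = (-34.000, 12.000).
Jacobian J = [[-4·u·v - 10·u - 4·v^2 - 2, -2·u^2 - 8·u·v], [-v + 5, -u - 4·v + 5]].
At the point, J = [[-27.000, -16.000], [4.500, 1.000]] (det J = 45.000).
Solving J·Δ = −F gives Δ = (-3.511, 3.800).
Then the next iterate is (u, v)₁ = (-1.511, 4.300).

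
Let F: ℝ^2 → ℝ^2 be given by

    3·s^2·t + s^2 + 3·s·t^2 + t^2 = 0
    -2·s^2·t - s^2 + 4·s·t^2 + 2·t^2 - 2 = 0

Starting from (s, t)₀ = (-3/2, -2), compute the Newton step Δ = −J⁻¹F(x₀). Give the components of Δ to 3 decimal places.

(0.345, 0.769)

At (-3/2, -2): F = (-25.250, -11.250).
Jacobian J = [[6·s·t + 2·s + 3·t^2, 3·s^2 + 6·s·t + 2·t], [-4·s·t - 2·s + 4·t^2, -2·s^2 + 8·s·t + 4·t]].
At the point, J = [[27.000, 20.750], [7.000, 11.500]] (det J = 165.250).
Solving J·Δ = −F gives Δ = (0.345, 0.769).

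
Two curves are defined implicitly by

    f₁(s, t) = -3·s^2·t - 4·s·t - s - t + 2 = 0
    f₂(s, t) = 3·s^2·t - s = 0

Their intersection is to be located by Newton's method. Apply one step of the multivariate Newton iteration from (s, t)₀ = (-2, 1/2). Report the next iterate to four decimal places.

At (-2, 1/2): F = (1.5000, 8.0000).
Jacobian J = [[-6·s·t - 4·t - 1, -3·s^2 - 4·s - 1], [6·s·t - 1, 3·s^2]].
At the point, J = [[3.0000, -5.0000], [-7.0000, 12.0000]] (det J = 1.0000).
Solving J·Δ = −F gives Δ = (-58.0000, -34.5000).
Then the next iterate is (s, t)₁ = (-60.0000, -34.0000).

(-60.0000, -34.0000)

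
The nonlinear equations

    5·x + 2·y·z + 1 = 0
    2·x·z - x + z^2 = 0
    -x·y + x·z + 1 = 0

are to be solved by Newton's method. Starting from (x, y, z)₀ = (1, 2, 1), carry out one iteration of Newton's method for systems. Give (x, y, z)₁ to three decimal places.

At (1, 2, 1): F = (10.000, 2.000, 0.000).
Jacobian J = [[5, 2·z, 2·y], [2·z - 1, 0, 2·x + 2·z], [-y + z, -x, x]].
At the point, J = [[5.000, 2.000, 4.000], [1.000, 0.000, 4.000], [-1.000, -1.000, 1.000]] (det J = 6.000).
Solving J·Δ = −F gives Δ = (-4.667, 5.333, 0.667).
Then the next iterate is (x, y, z)₁ = (-3.667, 7.333, 1.667).

(-3.667, 7.333, 1.667)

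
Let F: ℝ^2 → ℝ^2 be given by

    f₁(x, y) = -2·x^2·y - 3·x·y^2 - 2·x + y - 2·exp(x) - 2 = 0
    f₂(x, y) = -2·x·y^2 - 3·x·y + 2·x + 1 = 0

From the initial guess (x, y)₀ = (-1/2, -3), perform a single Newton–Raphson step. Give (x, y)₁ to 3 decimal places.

At (-1/2, -3): F = (9.78694, 4.500).
Jacobian J = [[-4·x·y - 3·y^2 - 2·exp(x) - 2, -2·x^2 - 6·x·y + 1], [-2·y^2 - 3·y + 2, -4·x·y - 3·x]].
At the point, J = [[-36.21306, -8.500], [-7.000, -4.500]] (det J = 103.45878).
Solving J·Δ = −F gives Δ = (0.056, 0.913).
Then the next iterate is (x, y)₁ = (-0.444, -2.087).

(-0.444, -2.087)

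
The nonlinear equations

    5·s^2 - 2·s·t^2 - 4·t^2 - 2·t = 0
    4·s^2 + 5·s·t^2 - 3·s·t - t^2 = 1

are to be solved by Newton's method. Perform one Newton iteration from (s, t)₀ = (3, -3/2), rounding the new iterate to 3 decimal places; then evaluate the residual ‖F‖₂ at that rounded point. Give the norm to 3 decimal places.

21.814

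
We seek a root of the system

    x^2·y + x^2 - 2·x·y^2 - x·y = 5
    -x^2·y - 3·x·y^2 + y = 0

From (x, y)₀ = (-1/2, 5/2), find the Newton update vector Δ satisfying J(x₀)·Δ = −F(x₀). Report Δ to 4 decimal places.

(-0.6225, -2.5898)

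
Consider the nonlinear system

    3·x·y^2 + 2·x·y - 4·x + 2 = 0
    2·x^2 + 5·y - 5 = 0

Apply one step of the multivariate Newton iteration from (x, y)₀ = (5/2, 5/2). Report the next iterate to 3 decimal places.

(0.682, 2.136)

At (5/2, 5/2): F = (51.375, 20.000).
Jacobian J = [[3·y^2 + 2·y - 4, 6·x·y + 2·x], [4·x, 5]].
At the point, J = [[19.750, 42.500], [10.000, 5.000]] (det J = -326.250).
Solving J·Δ = −F gives Δ = (-1.818, -0.364).
Then the next iterate is (x, y)₁ = (0.682, 2.136).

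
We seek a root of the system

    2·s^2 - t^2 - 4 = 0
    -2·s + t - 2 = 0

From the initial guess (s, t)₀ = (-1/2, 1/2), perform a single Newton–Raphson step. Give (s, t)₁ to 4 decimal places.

(-1.5625, -1.1250)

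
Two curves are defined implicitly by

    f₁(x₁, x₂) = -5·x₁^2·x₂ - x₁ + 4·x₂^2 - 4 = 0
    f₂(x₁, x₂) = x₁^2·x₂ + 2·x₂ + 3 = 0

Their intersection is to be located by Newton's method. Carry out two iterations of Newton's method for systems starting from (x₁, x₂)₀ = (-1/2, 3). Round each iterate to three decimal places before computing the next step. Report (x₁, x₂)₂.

At (-1/2, 3): F = (28.750, 9.750).
Jacobian J = [[-10·x₁·x₂ - 1, -5·x₁^2 + 8·x₂], [2·x₁·x₂, x₁^2 + 2]].
At the point, J = [[14.000, 22.750], [-3.000, 2.250]] (det J = 99.750).
Solving J·Δ = −F gives Δ = (1.575, -2.233).
Then the next iterate is (x₁, x₂)₁ = (1.075, 0.767).
Round to (1.075, 0.767) and repeat: F = (-7.15367, 5.42036), J = [[-9.24525, 0.35788], [1.64905, 3.15562]].
Δ = (-0.824, -1.287), so (x₁, x₂)₂ = (0.251, -0.520).

(0.251, -0.520)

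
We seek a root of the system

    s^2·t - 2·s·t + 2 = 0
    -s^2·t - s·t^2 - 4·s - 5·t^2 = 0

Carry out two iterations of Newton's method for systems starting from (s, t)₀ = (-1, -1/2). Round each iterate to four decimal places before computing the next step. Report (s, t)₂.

(-0.7822, -0.9328)

At (-1, -1/2): F = (0.5000, 3.5000).
Jacobian J = [[2·s·t - 2·t, s^2 - 2·s], [-2·s·t - t^2 - 4, -s^2 - 2·s·t - 10·t]].
At the point, J = [[2.0000, 3.0000], [-5.2500, 3.0000]] (det J = 21.7500).
Solving J·Δ = −F gives Δ = (0.4138, -0.4425).
Then the next iterate is (s, t)₁ = (-0.5862, -0.9425).
Round to (-0.5862, -0.9425) and repeat: F = (0.571141, -1.252134), J = [[2.989987, 1.516030], [-5.993293, 7.976383]].
Δ = (-0.1960, 0.0097), so (s, t)₂ = (-0.7822, -0.9328).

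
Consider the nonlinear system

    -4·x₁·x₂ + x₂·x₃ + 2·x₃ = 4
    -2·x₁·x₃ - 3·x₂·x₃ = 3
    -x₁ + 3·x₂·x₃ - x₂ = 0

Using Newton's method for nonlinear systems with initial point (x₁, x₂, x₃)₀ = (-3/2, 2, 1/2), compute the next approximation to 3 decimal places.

(-2.023, 0.027, 0.161)

At (-3/2, 2, 1/2): F = (10.000, -4.500, 2.500).
Jacobian J = [[-4·x₂, -4·x₁ + x₃, x₂ + 2], [-2·x₃, -3·x₃, -2·x₁ - 3·x₂], [-1, 3·x₃ - 1, 3·x₂]].
At the point, J = [[-8.000, 6.500, 4.000], [-1.000, -1.500, -3.000], [-1.000, 0.500, 6.000]] (det J = 110.500).
Solving J·Δ = −F gives Δ = (-0.523, -1.973, -0.339).
Then the next iterate is (x₁, x₂, x₃)₁ = (-2.023, 0.027, 0.161).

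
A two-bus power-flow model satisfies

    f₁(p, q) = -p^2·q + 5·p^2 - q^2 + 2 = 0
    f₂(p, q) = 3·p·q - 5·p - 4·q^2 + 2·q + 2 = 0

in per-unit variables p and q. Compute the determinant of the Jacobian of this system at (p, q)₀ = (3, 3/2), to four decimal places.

J = [[-2·p·q + 10·p, -p^2 - 2·q], [3·q - 5, 3·p - 8·q + 2]].
At the point, J = [[21.0000, -12.0000], [-0.5000, -1.0000]].
det J = -27.0000.

-27.0000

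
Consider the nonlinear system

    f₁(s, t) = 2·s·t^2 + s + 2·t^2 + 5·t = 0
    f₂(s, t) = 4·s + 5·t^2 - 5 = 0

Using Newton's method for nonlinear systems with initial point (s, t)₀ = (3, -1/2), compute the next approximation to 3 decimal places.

(0.278, -1.028)

At (3, -1/2): F = (2.500, 8.250).
Jacobian J = [[2·t^2 + 1, 4·s·t + 4·t + 5], [4, 10·t]].
At the point, J = [[1.500, -3.000], [4.000, -5.000]] (det J = 4.500).
Solving J·Δ = −F gives Δ = (-2.722, -0.528).
Then the next iterate is (s, t)₁ = (0.278, -1.028).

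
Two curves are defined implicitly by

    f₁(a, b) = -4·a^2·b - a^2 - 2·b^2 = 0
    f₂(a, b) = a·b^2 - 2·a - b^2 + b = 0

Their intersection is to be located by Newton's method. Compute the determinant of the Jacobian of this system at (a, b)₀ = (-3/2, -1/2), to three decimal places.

-22.750

J = [[-8·a·b - 2·a, -4·a^2 - 4·b], [b^2 - 2, 2·a·b - 2·b + 1]].
At the point, J = [[-3.000, -7.000], [-1.750, 3.500]].
det J = -22.750.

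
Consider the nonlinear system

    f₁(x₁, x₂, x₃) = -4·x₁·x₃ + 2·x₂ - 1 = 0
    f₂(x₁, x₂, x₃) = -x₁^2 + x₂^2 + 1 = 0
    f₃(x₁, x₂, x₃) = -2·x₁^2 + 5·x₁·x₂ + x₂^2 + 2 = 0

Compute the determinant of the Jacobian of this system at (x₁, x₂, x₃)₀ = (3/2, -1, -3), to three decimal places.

231.000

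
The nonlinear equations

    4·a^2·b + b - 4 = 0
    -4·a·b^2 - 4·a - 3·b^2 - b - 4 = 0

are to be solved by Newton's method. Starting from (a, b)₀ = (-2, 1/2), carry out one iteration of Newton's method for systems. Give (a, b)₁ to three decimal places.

(-0.816, 0.792)

At (-2, 1/2): F = (4.500, 4.750).
Jacobian J = [[8·a·b, 4·a^2 + 1], [-4·b^2 - 4, -8·a·b - 6·b - 1]].
At the point, J = [[-8.000, 17.000], [-5.000, 4.000]] (det J = 53.000).
Solving J·Δ = −F gives Δ = (1.184, 0.292).
Then the next iterate is (a, b)₁ = (-0.816, 0.792).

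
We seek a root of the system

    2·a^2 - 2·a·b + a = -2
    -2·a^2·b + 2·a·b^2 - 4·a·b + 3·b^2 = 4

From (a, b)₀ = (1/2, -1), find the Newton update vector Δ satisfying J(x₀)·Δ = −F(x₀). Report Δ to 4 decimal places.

At (1/2, -1): F = (4.0000, 2.5000).
Jacobian J = [[4·a - 2·b + 1, -2·a], [-4·a·b + 2·b^2 - 4·b, -2·a^2 + 4·a·b - 4·a + 6·b]].
At the point, J = [[5.0000, -1.0000], [8.0000, -10.5000]] (det J = -44.5000).
Solving J·Δ = −F gives Δ = (-0.8876, -0.4382).

(-0.8876, -0.4382)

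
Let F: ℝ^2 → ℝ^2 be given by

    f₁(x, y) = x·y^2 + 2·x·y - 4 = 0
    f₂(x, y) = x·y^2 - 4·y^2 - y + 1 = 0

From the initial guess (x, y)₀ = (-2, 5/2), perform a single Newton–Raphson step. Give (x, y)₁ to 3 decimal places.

At (-2, 5/2): F = (-26.500, -39.000).
Jacobian J = [[y^2 + 2·y, 2·x·y + 2·x], [y^2, 2·x·y - 8·y - 1]].
At the point, J = [[11.250, -14.000], [6.250, -31.000]] (det J = -261.250).
Solving J·Δ = −F gives Δ = (1.055, -1.045).
Then the next iterate is (x, y)₁ = (-0.945, 1.455).

(-0.945, 1.455)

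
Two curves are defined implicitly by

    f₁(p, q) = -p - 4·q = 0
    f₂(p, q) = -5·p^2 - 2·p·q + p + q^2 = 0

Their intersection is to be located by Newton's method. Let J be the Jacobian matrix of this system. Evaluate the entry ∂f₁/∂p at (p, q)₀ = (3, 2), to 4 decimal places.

∂f₁/∂p = -1.
At (3, 2) this is -1.0000.

-1.0000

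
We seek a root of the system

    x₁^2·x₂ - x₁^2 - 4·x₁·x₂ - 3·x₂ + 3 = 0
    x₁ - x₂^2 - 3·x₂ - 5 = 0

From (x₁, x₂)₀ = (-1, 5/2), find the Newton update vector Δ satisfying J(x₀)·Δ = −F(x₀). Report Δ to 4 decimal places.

(0.1618, -2.4485)

At (-1, 5/2): F = (7.0000, -19.7500).
Jacobian J = [[2·x₁·x₂ - 2·x₁ - 4·x₂, x₁^2 - 4·x₁ - 3], [1, -2·x₂ - 3]].
At the point, J = [[-13.0000, 2.0000], [1.0000, -8.0000]] (det J = 102.0000).
Solving J·Δ = −F gives Δ = (0.1618, -2.4485).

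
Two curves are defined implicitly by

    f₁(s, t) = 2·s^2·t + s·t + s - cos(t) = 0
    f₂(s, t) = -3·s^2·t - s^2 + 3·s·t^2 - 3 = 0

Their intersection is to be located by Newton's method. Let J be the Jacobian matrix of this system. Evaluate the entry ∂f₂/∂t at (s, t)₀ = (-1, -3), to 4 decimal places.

15.0000

∂f₂/∂t = -3·s^2 + 6·s·t.
At (-1, -3) this is 15.0000.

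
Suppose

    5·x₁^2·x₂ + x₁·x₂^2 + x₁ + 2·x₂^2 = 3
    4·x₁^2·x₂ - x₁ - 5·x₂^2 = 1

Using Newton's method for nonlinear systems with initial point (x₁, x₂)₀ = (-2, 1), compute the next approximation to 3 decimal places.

At (-2, 1): F = (15.000, 12.000).
Jacobian J = [[10·x₁·x₂ + x₂^2 + 1, 5·x₁^2 + 2·x₁·x₂ + 4·x₂], [8·x₁·x₂ - 1, 4·x₁^2 - 10·x₂]].
At the point, J = [[-18.000, 20.000], [-17.000, 6.000]] (det J = 232.000).
Solving J·Δ = −F gives Δ = (0.647, -0.168).
Then the next iterate is (x₁, x₂)₁ = (-1.353, 0.832).

(-1.353, 0.832)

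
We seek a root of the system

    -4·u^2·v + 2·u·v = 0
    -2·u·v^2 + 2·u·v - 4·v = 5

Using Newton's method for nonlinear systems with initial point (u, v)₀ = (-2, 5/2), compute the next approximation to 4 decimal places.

(-0.4615, 3.4615)

At (-2, 5/2): F = (-50.0000, 0.0000).
Jacobian J = [[-8·u·v + 2·v, -4·u^2 + 2·u], [-2·v^2 + 2·v, -4·u·v + 2·u - 4]].
At the point, J = [[45.0000, -20.0000], [-7.5000, 12.0000]] (det J = 390.0000).
Solving J·Δ = −F gives Δ = (1.5385, 0.9615).
Then the next iterate is (u, v)₁ = (-0.4615, 3.4615).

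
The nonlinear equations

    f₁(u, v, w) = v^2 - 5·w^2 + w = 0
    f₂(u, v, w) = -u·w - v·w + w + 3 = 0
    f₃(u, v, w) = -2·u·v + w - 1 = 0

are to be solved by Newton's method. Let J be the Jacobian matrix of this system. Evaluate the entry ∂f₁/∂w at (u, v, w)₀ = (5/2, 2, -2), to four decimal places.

∂f₁/∂w = -10·w + 1.
At (5/2, 2, -2) this is 21.0000.

21.0000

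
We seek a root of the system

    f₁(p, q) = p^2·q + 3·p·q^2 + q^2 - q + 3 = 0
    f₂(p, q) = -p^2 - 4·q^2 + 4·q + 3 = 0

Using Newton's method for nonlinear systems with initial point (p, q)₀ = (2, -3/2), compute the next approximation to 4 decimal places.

At (2, -3/2): F = (14.2500, -16.0000).
Jacobian J = [[2·p·q + 3·q^2, p^2 + 6·p·q + 2·q - 1], [-2·p, -8·q + 4]].
At the point, J = [[0.7500, -18.0000], [-4.0000, 16.0000]] (det J = -60.0000).
Solving J·Δ = −F gives Δ = (-1.0000, 0.7500).
Then the next iterate is (p, q)₁ = (1.0000, -0.7500).

(1.0000, -0.7500)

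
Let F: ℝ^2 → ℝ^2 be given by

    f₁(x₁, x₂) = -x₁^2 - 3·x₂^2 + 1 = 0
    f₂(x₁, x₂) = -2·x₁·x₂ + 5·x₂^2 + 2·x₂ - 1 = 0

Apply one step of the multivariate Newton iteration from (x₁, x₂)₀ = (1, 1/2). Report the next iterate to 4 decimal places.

(0.7692, 0.4038)

At (1, 1/2): F = (-0.7500, 0.2500).
Jacobian J = [[-2·x₁, -6·x₂], [-2·x₂, -2·x₁ + 10·x₂ + 2]].
At the point, J = [[-2.0000, -3.0000], [-1.0000, 5.0000]] (det J = -13.0000).
Solving J·Δ = −F gives Δ = (-0.2308, -0.0962).
Then the next iterate is (x₁, x₂)₁ = (0.7692, 0.4038).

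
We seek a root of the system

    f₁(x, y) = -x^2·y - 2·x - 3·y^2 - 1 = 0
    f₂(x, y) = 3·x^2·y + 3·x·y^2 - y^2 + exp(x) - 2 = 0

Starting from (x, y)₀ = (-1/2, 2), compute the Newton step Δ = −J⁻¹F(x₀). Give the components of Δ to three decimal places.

(0.069, -1.020)

At (-1/2, 2): F = (-12.500, -9.89347).
Jacobian J = [[-2·x·y - 2, -x^2 - 6·y], [6·x·y + 3·y^2 + exp(x), 3·x^2 + 6·x·y - 2·y]].
At the point, J = [[0.000, -12.250], [6.60653, -9.250]] (det J = 80.93000).
Solving J·Δ = −F gives Δ = (0.069, -1.020).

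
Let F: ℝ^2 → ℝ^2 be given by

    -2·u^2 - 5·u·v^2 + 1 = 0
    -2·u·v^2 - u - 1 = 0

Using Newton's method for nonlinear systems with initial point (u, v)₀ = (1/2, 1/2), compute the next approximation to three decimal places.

(-8.000, 11.500)

At (1/2, 1/2): F = (-0.125, -1.750).
Jacobian J = [[-4·u - 5·v^2, -10·u·v], [-2·v^2 - 1, -4·u·v]].
At the point, J = [[-3.250, -2.500], [-1.500, -1.000]] (det J = -0.500).
Solving J·Δ = −F gives Δ = (-8.500, 11.000).
Then the next iterate is (u, v)₁ = (-8.000, 11.500).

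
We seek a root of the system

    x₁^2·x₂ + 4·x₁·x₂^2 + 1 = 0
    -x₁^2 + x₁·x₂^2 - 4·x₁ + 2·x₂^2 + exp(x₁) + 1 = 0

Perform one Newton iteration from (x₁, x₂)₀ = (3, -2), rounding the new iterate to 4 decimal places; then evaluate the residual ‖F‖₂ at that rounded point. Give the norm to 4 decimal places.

9.8067

At (3, -2): F = (31.0000, 20.085537).
Jacobian J = [[2·x₁·x₂ + 4·x₂^2, x₁^2 + 8·x₁·x₂], [-2·x₁ + x₂^2 + exp(x₁) - 4, 2·x₁·x₂ + 4·x₂]].
At the point, J = [[4.0000, -39.0000], [14.085537, -20.0000]] (det J = 469.335940).
Solving J·Δ = −F gives Δ = (-0.3480, 0.7592).
Then the next iterate is (x₁, x₂)₁ = (2.6520, -1.2408).
Re-evaluating at (2.6520, -1.2408): F = (8.605238, 4.703419), so ‖F‖₂ = 9.8067.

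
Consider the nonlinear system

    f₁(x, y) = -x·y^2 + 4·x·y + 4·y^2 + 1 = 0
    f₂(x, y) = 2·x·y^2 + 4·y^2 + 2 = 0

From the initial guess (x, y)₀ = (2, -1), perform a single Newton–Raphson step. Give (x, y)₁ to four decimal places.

(1.4444, -0.4444)

At (2, -1): F = (-5.0000, 10.0000).
Jacobian J = [[-y^2 + 4·y, -2·x·y + 4·x + 8·y], [2·y^2, 4·x·y + 8·y]].
At the point, J = [[-5.0000, 4.0000], [2.0000, -16.0000]] (det J = 72.0000).
Solving J·Δ = −F gives Δ = (-0.5556, 0.5556).
Then the next iterate is (x, y)₁ = (1.4444, -0.4444).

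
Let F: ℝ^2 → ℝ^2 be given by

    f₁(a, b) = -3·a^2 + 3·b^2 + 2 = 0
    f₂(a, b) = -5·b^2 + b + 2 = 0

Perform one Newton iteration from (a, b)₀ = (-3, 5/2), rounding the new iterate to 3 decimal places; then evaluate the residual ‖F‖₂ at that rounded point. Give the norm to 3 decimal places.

6.314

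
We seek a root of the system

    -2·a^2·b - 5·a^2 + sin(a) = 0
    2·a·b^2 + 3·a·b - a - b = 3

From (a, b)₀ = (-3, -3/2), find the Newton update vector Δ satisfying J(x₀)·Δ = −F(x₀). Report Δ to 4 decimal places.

(1.6856, 0.0232)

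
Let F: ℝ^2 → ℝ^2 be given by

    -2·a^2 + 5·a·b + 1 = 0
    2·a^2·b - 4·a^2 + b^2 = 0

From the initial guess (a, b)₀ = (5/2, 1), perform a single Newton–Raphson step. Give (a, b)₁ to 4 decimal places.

(-0.5143, -0.2857)

At (5/2, 1): F = (1.0000, -11.5000).
Jacobian J = [[-4·a + 5·b, 5·a], [4·a·b - 8·a, 2·a^2 + 2·b]].
At the point, J = [[-5.0000, 12.5000], [-10.0000, 14.5000]] (det J = 52.5000).
Solving J·Δ = −F gives Δ = (-3.0143, -1.2857).
Then the next iterate is (a, b)₁ = (-0.5143, -0.2857).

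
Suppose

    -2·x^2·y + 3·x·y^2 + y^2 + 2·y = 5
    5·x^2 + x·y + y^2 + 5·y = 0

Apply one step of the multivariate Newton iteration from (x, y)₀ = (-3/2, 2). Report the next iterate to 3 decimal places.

(3.924, 8.435)

At (-3/2, 2): F = (-24.000, 22.250).
Jacobian J = [[-4·x·y + 3·y^2, -2·x^2 + 6·x·y + 2·y + 2], [10·x + y, x + 2·y + 5]].
At the point, J = [[24.000, -16.500], [-13.000, 7.500]] (det J = -34.500).
Solving J·Δ = −F gives Δ = (5.424, 6.435).
Then the next iterate is (x, y)₁ = (3.924, 8.435).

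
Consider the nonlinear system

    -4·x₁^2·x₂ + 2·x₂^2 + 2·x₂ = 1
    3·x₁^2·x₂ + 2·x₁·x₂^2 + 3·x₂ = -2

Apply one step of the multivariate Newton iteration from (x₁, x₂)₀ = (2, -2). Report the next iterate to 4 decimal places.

(1.2214, -1.5417)

At (2, -2): F = (35.0000, -12.0000).
Jacobian J = [[-8·x₁·x₂, -4·x₁^2 + 4·x₂ + 2], [6·x₁·x₂ + 2·x₂^2, 3·x₁^2 + 4·x₁·x₂ + 3]].
At the point, J = [[32.0000, -22.0000], [-16.0000, -1.0000]] (det J = -384.0000).
Solving J·Δ = −F gives Δ = (-0.7786, 0.4583).
Then the next iterate is (x₁, x₂)₁ = (1.2214, -1.5417).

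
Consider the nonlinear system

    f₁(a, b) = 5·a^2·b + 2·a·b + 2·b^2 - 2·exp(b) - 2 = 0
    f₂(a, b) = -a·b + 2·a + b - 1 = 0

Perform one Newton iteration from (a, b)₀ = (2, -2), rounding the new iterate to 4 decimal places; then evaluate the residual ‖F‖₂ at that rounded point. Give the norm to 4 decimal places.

41.4653

At (2, -2): F = (-42.270671, 5.0000).
Jacobian J = [[10·a·b + 2·b, 5·a^2 + 2·a + 4·b - 2·exp(b)], [-b + 2, -a + 1]].
At the point, J = [[-44.0000, 15.729329], [4.0000, -1.0000]] (det J = -18.917318).
Solving J·Δ = −F gives Δ = (-1.9229, -2.6916).
Then the next iterate is (a, b)₁ = (0.0771, -4.6916).
Re-evaluating at (0.0771, -4.6916): F = (41.140988, -5.175678), so ‖F‖₂ = 41.4653.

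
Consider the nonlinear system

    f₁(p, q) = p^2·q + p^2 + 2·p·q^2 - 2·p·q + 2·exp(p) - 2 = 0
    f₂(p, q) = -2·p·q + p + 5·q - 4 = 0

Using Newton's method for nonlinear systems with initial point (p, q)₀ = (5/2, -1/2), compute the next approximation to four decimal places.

(3.2500, 12.9703)

At (5/2, -1/2): F = (29.239988, -1.5000).
Jacobian J = [[2·p·q + 2·p + 2·q^2 - 2·q + 2·exp(p), p^2 + 4·p·q - 2·p], [-2·q + 1, -2·p + 5]].
At the point, J = [[28.364988, -3.7500], [2.0000, 0.0000]] (det J = 7.5000).
Solving J·Δ = −F gives Δ = (0.7500, 13.4703).
Then the next iterate is (p, q)₁ = (3.2500, 12.9703).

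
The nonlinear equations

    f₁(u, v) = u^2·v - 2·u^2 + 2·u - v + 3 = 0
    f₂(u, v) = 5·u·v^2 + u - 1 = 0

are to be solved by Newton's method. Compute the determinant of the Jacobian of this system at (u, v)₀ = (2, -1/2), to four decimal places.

J = [[2·u·v - 4·u + 2, u^2 - 1], [5·v^2 + 1, 10·u·v]].
At the point, J = [[-8.0000, 3.0000], [2.2500, -10.0000]].
det J = 73.2500.

73.2500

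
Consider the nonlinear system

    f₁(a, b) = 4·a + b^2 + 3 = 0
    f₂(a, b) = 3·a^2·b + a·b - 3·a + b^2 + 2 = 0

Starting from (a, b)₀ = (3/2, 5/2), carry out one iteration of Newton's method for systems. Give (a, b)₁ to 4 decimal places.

At (3/2, 5/2): F = (15.2500, 24.3750).
Jacobian J = [[4, 2·b], [6·a·b + b - 3, 3·a^2 + a + 2·b]].
At the point, J = [[4.0000, 5.0000], [22.0000, 13.2500]] (det J = -57.0000).
Solving J·Δ = −F gives Δ = (1.4068, -4.1754).
Then the next iterate is (a, b)₁ = (2.9068, -1.6754).

(2.9068, -1.6754)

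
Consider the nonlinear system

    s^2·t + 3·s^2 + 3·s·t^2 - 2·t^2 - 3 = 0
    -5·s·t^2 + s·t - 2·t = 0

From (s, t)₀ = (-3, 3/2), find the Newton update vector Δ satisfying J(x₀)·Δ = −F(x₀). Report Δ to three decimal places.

(1.092, -0.390)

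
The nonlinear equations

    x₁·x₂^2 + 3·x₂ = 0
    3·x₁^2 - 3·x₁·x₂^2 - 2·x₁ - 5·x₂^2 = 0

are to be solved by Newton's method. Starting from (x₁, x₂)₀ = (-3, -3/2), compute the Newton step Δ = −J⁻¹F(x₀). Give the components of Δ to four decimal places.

(1.2551, 0.7022)

At (-3, -3/2): F = (-11.2500, 42.0000).
Jacobian J = [[x₂^2, 2·x₁·x₂ + 3], [6·x₁ - 3·x₂^2 - 2, -6·x₁·x₂ - 10·x₂]].
At the point, J = [[2.2500, 12.0000], [-26.7500, -12.0000]] (det J = 294.0000).
Solving J·Δ = −F gives Δ = (1.2551, 0.7022).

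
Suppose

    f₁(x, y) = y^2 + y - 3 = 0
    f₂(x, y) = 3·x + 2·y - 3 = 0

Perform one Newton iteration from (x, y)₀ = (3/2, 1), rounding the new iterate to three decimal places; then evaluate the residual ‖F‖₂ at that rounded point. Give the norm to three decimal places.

0.110

At (3/2, 1): F = (-1.000, 3.500).
Jacobian J = [[0, 2·y + 1], [3, 2]].
At the point, J = [[0.000, 3.000], [3.000, 2.000]] (det J = -9.000).
Solving J·Δ = −F gives Δ = (-1.389, 0.333).
Then the next iterate is (x, y)₁ = (0.111, 1.333).
Re-evaluating at (0.111, 1.333): F = (0.10989, -0.001), so ‖F‖₂ = 0.110.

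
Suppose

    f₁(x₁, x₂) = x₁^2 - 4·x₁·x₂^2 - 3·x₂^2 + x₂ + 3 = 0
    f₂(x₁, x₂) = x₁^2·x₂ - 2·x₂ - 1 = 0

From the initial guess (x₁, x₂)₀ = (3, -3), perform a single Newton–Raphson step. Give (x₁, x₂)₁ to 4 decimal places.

(2.2157, -1.8739)

At (3, -3): F = (-126.0000, -22.0000).
Jacobian J = [[2·x₁ - 4·x₂^2, -8·x₁·x₂ - 6·x₂ + 1], [2·x₁·x₂, x₁^2 - 2]].
At the point, J = [[-30.0000, 91.0000], [-18.0000, 7.0000]] (det J = 1428.0000).
Solving J·Δ = −F gives Δ = (-0.7843, 1.1261).
Then the next iterate is (x₁, x₂)₁ = (2.2157, -1.8739).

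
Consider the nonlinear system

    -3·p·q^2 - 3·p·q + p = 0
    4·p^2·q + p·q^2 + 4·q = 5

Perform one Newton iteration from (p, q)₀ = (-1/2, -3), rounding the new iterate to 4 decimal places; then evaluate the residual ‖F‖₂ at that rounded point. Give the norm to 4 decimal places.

At (-1/2, -3): F = (8.5000, -24.5000).
Jacobian J = [[-3·q^2 - 3·q + 1, -6·p·q - 3·p], [8·p·q + q^2, 4·p^2 + 2·p·q + 4]].
At the point, J = [[-17.0000, -7.5000], [21.0000, 8.0000]] (det J = 21.5000).
Solving J·Δ = −F gives Δ = (5.3837, -11.0698).
Then the next iterate is (p, q)₁ = (4.8837, -14.0698).
Re-evaluating at (4.8837, -14.0698): F = (-2689.299344, -436.794009), so ‖F‖₂ = 2724.5403.

2724.5403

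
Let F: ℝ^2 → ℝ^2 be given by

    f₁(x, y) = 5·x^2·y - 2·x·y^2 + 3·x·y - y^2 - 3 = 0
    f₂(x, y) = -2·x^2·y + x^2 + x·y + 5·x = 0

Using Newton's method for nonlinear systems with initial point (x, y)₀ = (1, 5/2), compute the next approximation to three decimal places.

(2.117, 5.441)

At (1, 5/2): F = (-1.750, 3.500).
Jacobian J = [[10·x·y - 2·y^2 + 3·y, 5·x^2 - 4·x·y + 3·x - 2·y], [-4·x·y + 2·x + y + 5, -2·x^2 + x]].
At the point, J = [[20.000, -7.000], [-0.500, -1.000]] (det J = -23.500).
Solving J·Δ = −F gives Δ = (1.117, 2.941).
Then the next iterate is (x, y)₁ = (2.117, 5.441).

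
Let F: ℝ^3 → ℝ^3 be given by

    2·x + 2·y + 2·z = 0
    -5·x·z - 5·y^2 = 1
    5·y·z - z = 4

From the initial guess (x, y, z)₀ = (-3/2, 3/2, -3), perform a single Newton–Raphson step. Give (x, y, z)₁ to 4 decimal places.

At (-3/2, 3/2, -3): F = (-6.0000, -34.7500, -23.5000).
Jacobian J = [[2, 2, 2], [-5·z, -10·y, -5·x], [0, 5·z, 5·y - 1]].
At the point, J = [[2.0000, 2.0000, 2.0000], [15.0000, -15.0000, 7.5000], [0.0000, -15.0000, 6.5000]] (det J = -615.0000).
Solving J·Δ = −F gives Δ = (0.5638, -0.3565, 2.7927).
Then the next iterate is (x, y, z)₁ = (-0.9362, 1.1435, -0.2073).

(-0.9362, 1.1435, -0.2073)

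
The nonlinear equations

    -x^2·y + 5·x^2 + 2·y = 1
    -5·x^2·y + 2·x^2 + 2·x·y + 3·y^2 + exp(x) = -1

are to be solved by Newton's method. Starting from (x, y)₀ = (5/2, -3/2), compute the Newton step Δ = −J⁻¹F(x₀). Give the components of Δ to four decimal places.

(-1.0897, 0.2849)

At (5/2, -3/2): F = (36.6250, 71.807494).
Jacobian J = [[-2·x·y + 10·x, -x^2 + 2], [-10·x·y + 4·x + 2·y + exp(x), -5·x^2 + 2·x + 6·y]].
At the point, J = [[32.5000, -4.2500], [56.682494, -35.2500]] (det J = -904.724401).
Solving J·Δ = −F gives Δ = (-1.0897, 0.2849).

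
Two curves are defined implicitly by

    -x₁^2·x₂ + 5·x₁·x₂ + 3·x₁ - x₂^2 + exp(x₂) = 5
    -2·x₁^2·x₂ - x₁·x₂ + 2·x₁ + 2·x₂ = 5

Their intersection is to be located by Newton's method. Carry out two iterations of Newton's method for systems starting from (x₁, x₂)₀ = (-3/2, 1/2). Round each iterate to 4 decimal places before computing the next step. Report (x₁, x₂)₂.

At (-3/2, 1/2): F = (-12.976279, -8.5000).
Jacobian J = [[-2·x₁·x₂ + 5·x₂ + 3, -x₁^2 + 5·x₁ - 2·x₂ + exp(x₂)], [-4·x₁·x₂ - x₂ + 2, -2·x₁^2 - x₁ + 2]].
At the point, J = [[7.0000, -9.101279], [4.5000, -1.0000]] (det J = 33.955754).
Solving J·Δ = −F gives Δ = (1.8961, 0.0326).
Then the next iterate is (x₁, x₂)₁ = (0.3961, 0.5326).
Round to (0.3961, 0.5326) and repeat: F = (-1.420756, -3.520688), J = [[5.241074, 2.461760], [0.623549, 1.290110]].
Δ = (-1.3076, 3.3610), so (x₁, x₂)₂ = (-0.9115, 3.8936).

(-0.9115, 3.8936)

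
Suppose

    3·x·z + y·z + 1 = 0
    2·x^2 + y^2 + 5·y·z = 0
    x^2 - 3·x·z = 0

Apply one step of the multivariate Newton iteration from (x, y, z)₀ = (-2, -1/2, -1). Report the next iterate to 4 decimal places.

(-0.6269, -0.7733, -0.4378)

At (-2, -1/2, -1): F = (7.5000, 10.7500, -2.0000).
Jacobian J = [[3·z, z, 3·x + y], [4·x, 2·y + 5·z, 5·y], [2·x - 3·z, 0, -3·x]].
At the point, J = [[-3.0000, -1.0000, -6.5000], [-8.0000, -6.0000, -2.5000], [-1.0000, 0.0000, 6.0000]] (det J = 96.5000).
Solving J·Δ = −F gives Δ = (1.3731, -0.2733, 0.5622).
Then the next iterate is (x, y, z)₁ = (-0.6269, -0.7733, -0.4378).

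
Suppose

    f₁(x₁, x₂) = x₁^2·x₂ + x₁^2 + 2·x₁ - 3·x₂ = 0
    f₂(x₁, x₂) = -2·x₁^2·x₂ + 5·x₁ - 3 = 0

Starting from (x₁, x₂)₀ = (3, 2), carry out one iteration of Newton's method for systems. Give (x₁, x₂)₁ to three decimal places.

(1.610, 2.134)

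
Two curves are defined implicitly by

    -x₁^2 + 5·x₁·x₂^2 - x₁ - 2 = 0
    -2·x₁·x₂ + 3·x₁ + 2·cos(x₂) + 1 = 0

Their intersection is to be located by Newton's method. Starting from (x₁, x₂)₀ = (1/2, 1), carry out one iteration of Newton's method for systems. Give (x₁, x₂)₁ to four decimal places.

(-0.4374, 1.6125)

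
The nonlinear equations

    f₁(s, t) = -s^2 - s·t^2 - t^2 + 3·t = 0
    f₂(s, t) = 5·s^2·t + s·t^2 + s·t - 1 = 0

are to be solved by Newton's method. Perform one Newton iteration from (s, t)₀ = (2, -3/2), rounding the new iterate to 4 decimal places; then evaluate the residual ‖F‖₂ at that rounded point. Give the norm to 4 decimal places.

8.2114

At (2, -3/2): F = (-15.2500, -29.5000).
Jacobian J = [[-2·s - t^2, -2·s·t - 2·t + 3], [10·s·t + t^2 + t, 5·s^2 + 2·s·t + s]].
At the point, J = [[-6.2500, 12.0000], [-29.2500, 16.0000]] (det J = 251.0000).
Solving J·Δ = −F gives Δ = (-0.4382, 1.0426).
Then the next iterate is (s, t)₁ = (1.5618, -0.4574).
Re-evaluating at (1.5618, -0.4574): F = (-4.347386, -6.966110), so ‖F‖₂ = 8.2114.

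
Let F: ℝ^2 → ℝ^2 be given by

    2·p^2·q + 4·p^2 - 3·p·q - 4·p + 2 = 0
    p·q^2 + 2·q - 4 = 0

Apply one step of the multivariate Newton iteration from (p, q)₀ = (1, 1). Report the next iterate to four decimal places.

(0.8571, 1.2857)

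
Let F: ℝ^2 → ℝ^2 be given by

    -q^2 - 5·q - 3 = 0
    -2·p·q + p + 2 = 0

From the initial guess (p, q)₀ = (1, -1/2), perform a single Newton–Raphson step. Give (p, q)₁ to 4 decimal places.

(-1.1875, -0.6875)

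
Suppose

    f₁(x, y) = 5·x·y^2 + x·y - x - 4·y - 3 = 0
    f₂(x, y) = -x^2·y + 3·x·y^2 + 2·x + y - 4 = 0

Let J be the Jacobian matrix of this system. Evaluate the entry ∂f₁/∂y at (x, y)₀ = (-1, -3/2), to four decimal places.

∂f₁/∂y = 10·x·y + x - 4.
At (-1, -3/2) this is 10.0000.

10.0000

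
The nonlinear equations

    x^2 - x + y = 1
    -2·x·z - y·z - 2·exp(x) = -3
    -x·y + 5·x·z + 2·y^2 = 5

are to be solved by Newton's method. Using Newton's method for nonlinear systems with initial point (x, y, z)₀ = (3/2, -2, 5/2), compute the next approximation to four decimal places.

(-1.5330, 6.3159, 15.5973)

At (3/2, -2, 5/2): F = (-2.2500, -8.463378, 24.7500).
Jacobian J = [[2·x - 1, 1, 0], [-2·z - 2·exp(x), -z, -2·x - y], [-y + 5·z, -x + 4·y, 5·x]].
At the point, J = [[2.0000, 1.0000, 0.0000], [-13.963378, -2.5000, -1.0000], [14.5000, -9.5000, 7.5000]] (det J = 33.725336).
Solving J·Δ = −F gives Δ = (-3.0330, 8.3159, 13.0973).
Then the next iterate is (x, y, z)₁ = (-1.5330, 6.3159, 15.5973).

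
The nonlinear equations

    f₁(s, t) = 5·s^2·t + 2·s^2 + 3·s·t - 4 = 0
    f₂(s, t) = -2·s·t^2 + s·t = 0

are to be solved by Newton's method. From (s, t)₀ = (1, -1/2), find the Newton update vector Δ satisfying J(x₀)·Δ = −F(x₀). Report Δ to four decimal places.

(20.0000, 7.0000)

At (1, -1/2): F = (-6.0000, -1.0000).
Jacobian J = [[10·s·t + 4·s + 3·t, 5·s^2 + 3·s], [-2·t^2 + t, -4·s·t + s]].
At the point, J = [[-2.5000, 8.0000], [-1.0000, 3.0000]] (det J = 0.5000).
Solving J·Δ = −F gives Δ = (20.0000, 7.0000).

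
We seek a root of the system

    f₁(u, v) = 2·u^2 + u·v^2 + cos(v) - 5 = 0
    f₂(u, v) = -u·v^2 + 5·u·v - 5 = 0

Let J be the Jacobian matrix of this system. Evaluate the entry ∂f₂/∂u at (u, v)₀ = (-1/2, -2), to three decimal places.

∂f₂/∂u = -v^2 + 5·v.
At (-1/2, -2) this is -14.000.

-14.000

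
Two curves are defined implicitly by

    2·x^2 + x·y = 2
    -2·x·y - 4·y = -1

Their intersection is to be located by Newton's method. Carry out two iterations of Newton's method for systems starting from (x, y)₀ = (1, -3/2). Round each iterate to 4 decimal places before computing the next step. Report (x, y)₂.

(0.9588, 0.1691)

At (1, -3/2): F = (-1.5000, 10.0000).
Jacobian J = [[4·x + y, x], [-2·y, -2·x - 4]].
At the point, J = [[2.5000, 1.0000], [3.0000, -6.0000]] (det J = -18.0000).
Solving J·Δ = −F gives Δ = (-0.0556, 1.6389).
Then the next iterate is (x, y)₁ = (0.9444, 0.1389).
Round to (0.9444, 0.1389) and repeat: F = (-0.085040, 0.182046), J = [[3.9165, 0.9444], [-0.2778, -5.8888]].
Δ = (0.0144, 0.0302), so (x, y)₂ = (0.9588, 0.1691).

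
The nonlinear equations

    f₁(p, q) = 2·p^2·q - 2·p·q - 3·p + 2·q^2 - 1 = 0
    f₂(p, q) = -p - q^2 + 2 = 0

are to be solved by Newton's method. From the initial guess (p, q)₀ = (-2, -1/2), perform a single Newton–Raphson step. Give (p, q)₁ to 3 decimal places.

(1.167, -1.083)

At (-2, -1/2): F = (-0.500, 3.750).
Jacobian J = [[4·p·q - 2·q - 3, 2·p^2 - 2·p + 4·q], [-1, -2·q]].
At the point, J = [[2.000, 10.000], [-1.000, 1.000]] (det J = 12.000).
Solving J·Δ = −F gives Δ = (3.167, -0.583).
Then the next iterate is (p, q)₁ = (1.167, -1.083).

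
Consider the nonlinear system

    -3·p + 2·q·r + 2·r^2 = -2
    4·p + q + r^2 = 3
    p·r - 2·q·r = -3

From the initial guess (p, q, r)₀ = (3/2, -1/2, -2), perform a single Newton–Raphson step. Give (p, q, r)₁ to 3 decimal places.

(1.117, -0.905, -0.859)

At (3/2, -1/2, -2): F = (7.500, 6.500, -2.000).
Jacobian J = [[-3, 2·r, 2·q + 4·r], [4, 1, 2·r], [r, -2·r, p - 2·q]].
At the point, J = [[-3.000, -4.000, -9.000], [4.000, 1.000, -4.000], [-2.000, 4.000, 2.500]] (det J = -209.500).
Solving J·Δ = −F gives Δ = (-0.383, -0.405, 1.141).
Then the next iterate is (p, q, r)₁ = (1.117, -0.905, -0.859).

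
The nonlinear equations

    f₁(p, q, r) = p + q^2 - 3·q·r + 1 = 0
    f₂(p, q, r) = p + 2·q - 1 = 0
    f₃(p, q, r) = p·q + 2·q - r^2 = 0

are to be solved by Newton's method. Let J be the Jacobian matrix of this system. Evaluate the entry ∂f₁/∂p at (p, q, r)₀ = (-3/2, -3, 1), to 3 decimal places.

1.000

∂f₁/∂p = 1.
At (-3/2, -3, 1) this is 1.000.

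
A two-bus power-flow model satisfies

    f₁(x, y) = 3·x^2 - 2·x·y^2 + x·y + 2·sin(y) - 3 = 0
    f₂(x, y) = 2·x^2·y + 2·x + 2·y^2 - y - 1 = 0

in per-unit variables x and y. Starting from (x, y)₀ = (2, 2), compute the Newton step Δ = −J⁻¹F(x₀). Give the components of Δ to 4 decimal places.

(-0.9891, -0.4798)

At (2, 2): F = (-1.181405, 25.0000).
Jacobian J = [[6·x - 2·y^2 + y, -4·x·y + x + 2·cos(y)], [4·x·y + 2, 2·x^2 + 4·y - 1]].
At the point, J = [[6.0000, -14.832294], [18.0000, 15.0000]] (det J = 356.981286).
Solving J·Δ = −F gives Δ = (-0.9891, -0.4798).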